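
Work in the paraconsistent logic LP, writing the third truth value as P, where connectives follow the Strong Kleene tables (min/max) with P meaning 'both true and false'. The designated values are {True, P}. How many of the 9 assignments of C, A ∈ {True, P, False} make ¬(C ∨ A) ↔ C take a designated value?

5

Of the 9 assignments, 5 give a value in {True, P}.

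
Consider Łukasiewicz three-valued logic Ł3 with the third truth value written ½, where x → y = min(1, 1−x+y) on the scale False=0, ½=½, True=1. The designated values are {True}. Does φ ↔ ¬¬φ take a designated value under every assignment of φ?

Yes

Every assignment of φ over {True, ½, False} gives a value in {True}.
In particular, with φ=½: φ ↔ ¬¬φ = True.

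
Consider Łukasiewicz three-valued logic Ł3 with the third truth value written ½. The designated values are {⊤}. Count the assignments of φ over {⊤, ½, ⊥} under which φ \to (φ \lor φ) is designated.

φ=⊤: ⊤ ✓
φ=½: ⊤ ✓
φ=⊥: ⊤ ✓

3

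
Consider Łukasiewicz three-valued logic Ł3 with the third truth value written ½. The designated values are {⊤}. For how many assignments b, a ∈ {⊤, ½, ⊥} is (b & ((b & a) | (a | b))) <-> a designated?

Designated under: (b=⊤, a=⊤); (b=½, a=½); (b=⊥, a=⊥).

3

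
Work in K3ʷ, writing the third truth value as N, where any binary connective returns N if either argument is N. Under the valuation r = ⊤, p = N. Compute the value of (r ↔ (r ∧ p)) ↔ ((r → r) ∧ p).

N

r ∧ p = ⊤ ∧ N = N
r ↔ (r ∧ p) = ⊤ ↔ N = N
r → r = ⊤ → ⊤ = ⊤
(r → r) ∧ p = ⊤ ∧ N = N
(r ↔ (r ∧ p)) ↔ ((r → r) ∧ p) = N ↔ N = N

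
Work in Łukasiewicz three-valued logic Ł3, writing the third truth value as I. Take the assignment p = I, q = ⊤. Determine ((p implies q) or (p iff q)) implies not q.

⊥

p implies q = I implies ⊤ = ⊤
p iff q = I iff ⊤ = I
(p implies q) or (p iff q) = ⊤ or I = ⊤
not q = not ⊤ = ⊥
((p implies q) or (p iff q)) implies not q = ⊤ implies ⊥ = ⊥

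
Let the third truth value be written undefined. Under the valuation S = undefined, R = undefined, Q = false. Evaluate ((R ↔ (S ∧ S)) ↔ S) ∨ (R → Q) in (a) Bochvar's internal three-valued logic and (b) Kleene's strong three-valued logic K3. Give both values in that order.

undefined; undefined

In Bochvar's internal three-valued logic: S ∧ S = undefined ∧ undefined = undefined
R ↔ (S ∧ S) = undefined ↔ undefined = undefined
(R ↔ (S ∧ S)) ↔ S = undefined ↔ undefined = undefined
R → Q = undefined → false = undefined  [any arg is the third value ⇒ result is the third value]
((R ↔ (S ∧ S)) ↔ S) ∨ (R → Q) = undefined ∨ undefined = undefined
In Kleene's strong three-valued logic K3: S ∧ S = undefined ∧ undefined = undefined
R ↔ (S ∧ S) = undefined ↔ undefined = undefined
(R ↔ (S ∧ S)) ↔ S = undefined ↔ undefined = undefined
R → Q = undefined → false = undefined
((R ↔ (S ∧ S)) ↔ S) ∨ (R → Q) = undefined ∨ undefined = undefined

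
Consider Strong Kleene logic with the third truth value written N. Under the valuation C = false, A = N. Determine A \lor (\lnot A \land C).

N

\lnot A = \lnot N = N
\lnot A \land C = N \land false = false
A \lor (\lnot A \land C) = N \lor false = N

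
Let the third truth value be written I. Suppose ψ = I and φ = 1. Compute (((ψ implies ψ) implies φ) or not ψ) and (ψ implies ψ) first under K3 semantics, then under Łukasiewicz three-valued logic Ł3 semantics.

I; 1

In K3: ψ implies ψ = I implies I = I  [not I or I]
(ψ implies ψ) implies φ = I implies 1 = 1
not ψ = not I = I
((ψ implies ψ) implies φ) or not ψ = 1 or I = 1
ψ implies ψ = I implies I = I
(((ψ implies ψ) implies φ) or not ψ) and (ψ implies ψ) = 1 and I = I
In Łukasiewicz three-valued logic Ł3: ψ implies ψ = I implies I = 1
(ψ implies ψ) implies φ = 1 implies 1 = 1
not ψ = not I = I
((ψ implies ψ) implies φ) or not ψ = 1 or I = 1
ψ implies ψ = I implies I = 1
(((ψ implies ψ) implies φ) or not ψ) and (ψ implies ψ) = 1 and 1 = 1
They differ because K3 and Łukasiewicz three-valued logic Ł3 treat I differently under implication.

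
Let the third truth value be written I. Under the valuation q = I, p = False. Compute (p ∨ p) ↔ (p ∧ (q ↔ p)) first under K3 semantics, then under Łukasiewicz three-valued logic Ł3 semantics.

In K3: p ∨ p = False ∨ False = False
q ↔ p = I ↔ False = I
p ∧ (q ↔ p) = False ∧ I = False
(p ∨ p) ↔ (p ∧ (q ↔ p)) = False ↔ False = True
In Łukasiewicz three-valued logic Ł3: p ∨ p = False ∨ False = False
q ↔ p = I ↔ False = I  [1 − |½−0|]
p ∧ (q ↔ p) = False ∧ I = False
(p ∨ p) ↔ (p ∧ (q ↔ p)) = False ↔ False = True

True; True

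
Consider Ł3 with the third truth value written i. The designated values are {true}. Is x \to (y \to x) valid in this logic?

Every assignment of x, y over {true, i, false} gives a value in {true}.
In particular, with x=i, y=i: x \to (y \to x) = true.

Yes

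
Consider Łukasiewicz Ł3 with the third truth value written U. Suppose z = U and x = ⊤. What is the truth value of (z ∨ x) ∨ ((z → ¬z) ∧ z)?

z ∨ x = U ∨ ⊤ = ⊤
¬z = ¬U = U
z → ¬z = U → U = ⊤  [min(1, 1−½+½)]
(z → ¬z) ∧ z = ⊤ ∧ U = U
(z ∨ x) ∨ ((z → ¬z) ∧ z) = ⊤ ∨ U = ⊤

⊤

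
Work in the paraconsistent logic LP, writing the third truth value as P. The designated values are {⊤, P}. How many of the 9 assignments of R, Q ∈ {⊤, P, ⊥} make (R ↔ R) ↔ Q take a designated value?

7

Of the 9 assignments, 7 give a value in {⊤, P}.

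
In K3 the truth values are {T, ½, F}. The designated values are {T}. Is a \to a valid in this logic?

Countermodel: a=½ gives ½, which is not designated.

No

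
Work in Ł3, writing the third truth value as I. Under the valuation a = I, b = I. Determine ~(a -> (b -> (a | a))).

a | a = I | I = I
b -> (a | a) = I -> I = True
a -> (b -> (a | a)) = I -> True = True
~(a -> (b -> (a | a))) = ~True = False

False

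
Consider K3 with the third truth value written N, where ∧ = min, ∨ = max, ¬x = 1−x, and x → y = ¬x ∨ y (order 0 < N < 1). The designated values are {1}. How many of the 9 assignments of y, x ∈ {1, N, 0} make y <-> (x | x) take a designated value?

2

Designated under: (y=1, x=1); (y=0, x=0).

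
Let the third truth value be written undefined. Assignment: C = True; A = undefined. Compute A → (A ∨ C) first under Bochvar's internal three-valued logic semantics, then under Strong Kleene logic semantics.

In Bochvar's internal three-valued logic: A ∨ C = undefined ∨ True = undefined
A → (A ∨ C) = undefined → undefined = undefined
In Strong Kleene logic: A ∨ C = undefined ∨ True = True
A → (A ∨ C) = undefined → True = True  [¬undefined ∨ True]
They differ because Bochvar's internal three-valued logic and Strong Kleene logic treat undefined differently under the binary connectives.

undefined; True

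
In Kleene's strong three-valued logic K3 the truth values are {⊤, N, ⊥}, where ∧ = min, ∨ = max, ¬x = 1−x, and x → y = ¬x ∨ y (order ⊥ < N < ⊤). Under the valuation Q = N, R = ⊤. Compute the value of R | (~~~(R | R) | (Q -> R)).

⊤

R | R = ⊤ | ⊤ = ⊤
~(R | R) = ~⊤ = ⊥
~~(R | R) = ~⊥ = ⊤
~~~(R | R) = ~⊤ = ⊥
Q -> R = N -> ⊤ = ⊤  [~N | ⊤]
~~~(R | R) | (Q -> R) = ⊥ | ⊤ = ⊤
R | (~~~(R | R) | (Q -> R)) = ⊤ | ⊤ = ⊤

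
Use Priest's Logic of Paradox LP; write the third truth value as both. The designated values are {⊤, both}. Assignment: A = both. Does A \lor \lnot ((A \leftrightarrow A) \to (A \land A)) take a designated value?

A \leftrightarrow A = both \leftrightarrow both = both
A \land A = both \land both = both
(A \leftrightarrow A) \to (A \land A) = both \to both = both  [\lnot both \lor both]
\lnot ((A \leftrightarrow A) \to (A \land A)) = \lnot both = both
A \lor \lnot ((A \leftrightarrow A) \to (A \land A)) = both \lor both = both
both ∈ {⊤, both}.

Yes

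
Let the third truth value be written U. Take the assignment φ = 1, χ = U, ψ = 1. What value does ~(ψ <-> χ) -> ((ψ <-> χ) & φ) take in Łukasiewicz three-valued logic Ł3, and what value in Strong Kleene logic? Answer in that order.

1; U

In Łukasiewicz three-valued logic Ł3: ψ <-> χ = 1 <-> U = U
~(ψ <-> χ) = ~U = U
ψ <-> χ = 1 <-> U = U
(ψ <-> χ) & φ = U & 1 = U
~(ψ <-> χ) -> ((ψ <-> χ) & φ) = U -> U = 1
In Strong Kleene logic: ψ <-> χ = 1 <-> U = U
~(ψ <-> χ) = ~U = U
ψ <-> χ = 1 <-> U = U
(ψ <-> χ) & φ = U & 1 = U
~(ψ <-> χ) -> ((ψ <-> χ) & φ) = U -> U = U  [~U | U]
They differ because Łukasiewicz three-valued logic Ł3 and Strong Kleene logic treat U differently under implication.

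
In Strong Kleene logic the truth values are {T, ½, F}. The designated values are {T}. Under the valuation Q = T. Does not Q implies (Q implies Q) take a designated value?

Yes

not Q = not T = F
Q implies Q = T implies T = T
not Q implies (Q implies Q) = F implies T = T
T ∈ {T}.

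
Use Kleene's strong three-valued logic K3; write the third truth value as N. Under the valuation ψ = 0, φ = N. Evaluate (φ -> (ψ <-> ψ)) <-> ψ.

0

ψ <-> ψ = 0 <-> 0 = 1
φ -> (ψ <-> ψ) = N -> 1 = 1
(φ -> (ψ <-> ψ)) <-> ψ = 1 <-> 0 = 0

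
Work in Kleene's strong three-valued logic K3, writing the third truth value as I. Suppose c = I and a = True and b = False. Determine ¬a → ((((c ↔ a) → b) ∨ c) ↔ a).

True

¬a = ¬True = False
c ↔ a = I ↔ True = I
(c ↔ a) → b = I → False = I  [¬I ∨ False]
((c ↔ a) → b) ∨ c = I ∨ I = I
(((c ↔ a) → b) ∨ c) ↔ a = I ↔ True = I
¬a → ((((c ↔ a) → b) ∨ c) ↔ a) = False → I = True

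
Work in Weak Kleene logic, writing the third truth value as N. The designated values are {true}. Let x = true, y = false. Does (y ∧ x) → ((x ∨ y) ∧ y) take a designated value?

y ∧ x = false ∧ true = false
x ∨ y = true ∨ false = true
(x ∨ y) ∧ y = true ∧ false = false
(y ∧ x) → ((x ∨ y) ∧ y) = false → false = true
true ∈ {true}.

Yes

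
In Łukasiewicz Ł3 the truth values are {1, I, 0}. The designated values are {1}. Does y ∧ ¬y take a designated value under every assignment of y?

Countermodel: y=1 gives 0, which is not designated.

No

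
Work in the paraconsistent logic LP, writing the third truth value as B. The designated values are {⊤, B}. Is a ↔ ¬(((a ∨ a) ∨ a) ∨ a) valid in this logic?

Countermodel: a=⊤ gives ⊥, which is not designated.

No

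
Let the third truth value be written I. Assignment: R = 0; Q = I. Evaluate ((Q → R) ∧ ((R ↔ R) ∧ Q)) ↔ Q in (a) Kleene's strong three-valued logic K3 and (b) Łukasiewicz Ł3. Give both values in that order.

In Kleene's strong three-valued logic K3: Q → R = I → 0 = I
R ↔ R = 0 ↔ 0 = 1
(R ↔ R) ∧ Q = 1 ∧ I = I
(Q → R) ∧ ((R ↔ R) ∧ Q) = I ∧ I = I
((Q → R) ∧ ((R ↔ R) ∧ Q)) ↔ Q = I ↔ I = I
In Łukasiewicz Ł3: Q → R = I → 0 = I  [min(1, 1−½+0)]
R ↔ R = 0 ↔ 0 = 1
(R ↔ R) ∧ Q = 1 ∧ I = I
(Q → R) ∧ ((R ↔ R) ∧ Q) = I ∧ I = I
((Q → R) ∧ ((R ↔ R) ∧ Q)) ↔ Q = I ↔ I = 1
They differ because Kleene's strong three-valued logic K3 and Łukasiewicz Ł3 treat I differently under implication.

I; 1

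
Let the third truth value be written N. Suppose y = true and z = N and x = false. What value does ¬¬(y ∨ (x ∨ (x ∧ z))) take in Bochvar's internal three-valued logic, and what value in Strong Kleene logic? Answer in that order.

N; true

In Bochvar's internal three-valued logic: x ∧ z = false ∧ N = N
x ∨ (x ∧ z) = false ∨ N = N
y ∨ (x ∨ (x ∧ z)) = true ∨ N = N
¬(y ∨ (x ∨ (x ∧ z))) = ¬N = N
¬¬(y ∨ (x ∨ (x ∧ z))) = ¬N = N
In Strong Kleene logic: x ∧ z = false ∧ N = false
x ∨ (x ∧ z) = false ∨ false = false
y ∨ (x ∨ (x ∧ z)) = true ∨ false = true
¬(y ∨ (x ∨ (x ∧ z))) = ¬true = false
¬¬(y ∨ (x ∨ (x ∧ z))) = ¬false = true
They differ because Bochvar's internal three-valued logic and Strong Kleene logic treat N differently under the binary connectives.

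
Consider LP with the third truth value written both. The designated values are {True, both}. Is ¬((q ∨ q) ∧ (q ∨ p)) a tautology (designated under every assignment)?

Countermodel: q=True, p=True gives False, which is not designated.

No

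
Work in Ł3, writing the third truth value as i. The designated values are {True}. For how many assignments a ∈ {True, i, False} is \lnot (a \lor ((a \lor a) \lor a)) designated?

a=True: False ·
a=i: i ·
a=False: True ✓

1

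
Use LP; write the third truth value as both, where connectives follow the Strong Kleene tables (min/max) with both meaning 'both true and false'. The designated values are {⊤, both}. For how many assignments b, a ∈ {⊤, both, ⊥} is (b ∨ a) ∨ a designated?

8

Of the 9 assignments, 8 give a value in {⊤, both}.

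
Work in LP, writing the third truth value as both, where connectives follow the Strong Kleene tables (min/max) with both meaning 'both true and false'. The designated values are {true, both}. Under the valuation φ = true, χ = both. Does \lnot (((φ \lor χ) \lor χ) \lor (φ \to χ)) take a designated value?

φ \lor χ = true \lor both = true
(φ \lor χ) \lor χ = true \lor both = true
φ \to χ = true \to both = both  [\lnot true \lor both]
((φ \lor χ) \lor χ) \lor (φ \to χ) = true \lor both = true
\lnot (((φ \lor χ) \lor χ) \lor (φ \to χ)) = \lnot true = false
false ∉ {true, both}.

No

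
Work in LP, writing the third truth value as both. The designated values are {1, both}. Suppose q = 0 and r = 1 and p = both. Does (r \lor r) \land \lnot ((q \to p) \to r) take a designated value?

r \lor r = 1 \lor 1 = 1
q \to p = 0 \to both = 1  [\lnot 0 \lor both]
(q \to p) \to r = 1 \to 1 = 1
\lnot ((q \to p) \to r) = \lnot 1 = 0
(r \lor r) \land \lnot ((q \to p) \to r) = 1 \land 0 = 0
0 ∉ {1, both}.

No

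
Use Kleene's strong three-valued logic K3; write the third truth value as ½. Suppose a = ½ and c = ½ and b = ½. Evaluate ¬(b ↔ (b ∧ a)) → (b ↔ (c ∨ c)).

½

b ∧ a = ½ ∧ ½ = ½
b ↔ (b ∧ a) = ½ ↔ ½ = ½
¬(b ↔ (b ∧ a)) = ¬½ = ½
c ∨ c = ½ ∨ ½ = ½
b ↔ (c ∨ c) = ½ ↔ ½ = ½
¬(b ↔ (b ∧ a)) → (b ↔ (c ∨ c)) = ½ → ½ = ½  [¬½ ∨ ½]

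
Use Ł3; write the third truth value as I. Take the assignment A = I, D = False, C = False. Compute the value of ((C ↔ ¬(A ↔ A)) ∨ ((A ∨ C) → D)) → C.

False

A ↔ A = I ↔ I = True  [1 − |½−½|]
¬(A ↔ A) = ¬True = False
C ↔ ¬(A ↔ A) = False ↔ False = True
A ∨ C = I ∨ False = I
(A ∨ C) → D = I → False = I
(C ↔ ¬(A ↔ A)) ∨ ((A ∨ C) → D) = True ∨ I = True
((C ↔ ¬(A ↔ A)) ∨ ((A ∨ C) → D)) → C = True → False = False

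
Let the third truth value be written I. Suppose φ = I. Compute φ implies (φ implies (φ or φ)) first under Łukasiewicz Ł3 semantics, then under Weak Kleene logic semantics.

In Łukasiewicz Ł3: φ or φ = I or I = I
φ implies (φ or φ) = I implies I = ⊤
φ implies (φ implies (φ or φ)) = I implies ⊤ = ⊤
In Weak Kleene logic: φ or φ = I or I = I
φ implies (φ or φ) = I implies I = I
φ implies (φ implies (φ or φ)) = I implies I = I
They differ because Łukasiewicz Ł3 and Weak Kleene logic treat I differently under the binary connectives.

⊤; I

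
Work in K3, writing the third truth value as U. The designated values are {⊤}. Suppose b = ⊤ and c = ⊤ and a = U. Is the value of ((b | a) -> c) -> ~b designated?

No

b | a = ⊤ | U = ⊤
(b | a) -> c = ⊤ -> ⊤ = ⊤
~b = ~⊤ = ⊥
((b | a) -> c) -> ~b = ⊤ -> ⊥ = ⊥
⊥ ∉ {⊤}.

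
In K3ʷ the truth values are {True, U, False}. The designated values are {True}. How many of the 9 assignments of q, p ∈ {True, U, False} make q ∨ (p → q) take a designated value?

3

Designated under: (q=True, p=True); (q=True, p=False); (q=False, p=False).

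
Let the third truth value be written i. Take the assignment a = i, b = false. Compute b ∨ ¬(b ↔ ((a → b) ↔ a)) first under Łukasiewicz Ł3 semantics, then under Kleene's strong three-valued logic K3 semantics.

true; i

In Łukasiewicz Ł3: a → b = i → false = i  [min(1, 1−½+0)]
(a → b) ↔ a = i ↔ i = true
b ↔ ((a → b) ↔ a) = false ↔ true = false
¬(b ↔ ((a → b) ↔ a)) = ¬false = true
b ∨ ¬(b ↔ ((a → b) ↔ a)) = false ∨ true = true
In Kleene's strong three-valued logic K3: a → b = i → false = i
(a → b) ↔ a = i ↔ i = i
b ↔ ((a → b) ↔ a) = false ↔ i = i
¬(b ↔ ((a → b) ↔ a)) = ¬i = i
b ∨ ¬(b ↔ ((a → b) ↔ a)) = false ∨ i = i
They differ because Łukasiewicz Ł3 and Kleene's strong three-valued logic K3 treat i differently under implication.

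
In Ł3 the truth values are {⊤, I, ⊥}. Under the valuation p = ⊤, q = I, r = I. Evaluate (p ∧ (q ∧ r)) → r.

q ∧ r = I ∧ I = I
p ∧ (q ∧ r) = ⊤ ∧ I = I
(p ∧ (q ∧ r)) → r = I → I = ⊤

⊤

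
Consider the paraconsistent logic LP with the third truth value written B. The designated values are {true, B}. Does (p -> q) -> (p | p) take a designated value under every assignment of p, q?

No

Countermodel: p=false, q=true gives false, which is not designated.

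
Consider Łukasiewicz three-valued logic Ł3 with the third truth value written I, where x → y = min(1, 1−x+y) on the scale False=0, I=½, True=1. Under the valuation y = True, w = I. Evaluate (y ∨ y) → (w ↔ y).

I

y ∨ y = True ∨ True = True
w ↔ y = I ↔ True = I
(y ∨ y) → (w ↔ y) = True → I = I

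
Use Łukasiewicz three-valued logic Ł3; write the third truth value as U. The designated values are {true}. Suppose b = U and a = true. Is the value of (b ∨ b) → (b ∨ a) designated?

Yes

b ∨ b = U ∨ U = U
b ∨ a = U ∨ true = true
(b ∨ b) → (b ∨ a) = U → true = true  [min(1, 1−½+1)]
true ∈ {true}.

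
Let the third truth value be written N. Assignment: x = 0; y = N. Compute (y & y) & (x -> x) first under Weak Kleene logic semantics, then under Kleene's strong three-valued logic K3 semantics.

N; N

In Weak Kleene logic: y & y = N & N = N
x -> x = 0 -> 0 = 1
(y & y) & (x -> x) = N & 1 = N
In Kleene's strong three-valued logic K3: y & y = N & N = N
x -> x = 0 -> 0 = 1
(y & y) & (x -> x) = N & 1 = N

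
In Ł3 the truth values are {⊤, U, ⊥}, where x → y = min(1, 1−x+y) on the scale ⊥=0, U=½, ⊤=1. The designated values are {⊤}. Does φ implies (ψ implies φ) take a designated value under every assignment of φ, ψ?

Every assignment of φ, ψ over {⊤, U, ⊥} gives a value in {⊤}.
In particular, with φ=U, ψ=U: φ implies (ψ implies φ) = ⊤.

Yes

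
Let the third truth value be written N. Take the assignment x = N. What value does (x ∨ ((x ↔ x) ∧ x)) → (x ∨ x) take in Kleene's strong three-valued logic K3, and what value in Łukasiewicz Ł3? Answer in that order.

N; True

In Kleene's strong three-valued logic K3: x ↔ x = N ↔ N = N
(x ↔ x) ∧ x = N ∧ N = N
x ∨ ((x ↔ x) ∧ x) = N ∨ N = N
x ∨ x = N ∨ N = N
(x ∨ ((x ↔ x) ∧ x)) → (x ∨ x) = N → N = N  [¬N ∨ N]
In Łukasiewicz Ł3: x ↔ x = N ↔ N = True  [1 − |½−½|]
(x ↔ x) ∧ x = True ∧ N = N
x ∨ ((x ↔ x) ∧ x) = N ∨ N = N
x ∨ x = N ∨ N = N
(x ∨ ((x ↔ x) ∧ x)) → (x ∨ x) = N → N = True
They differ because Kleene's strong three-valued logic K3 and Łukasiewicz Ł3 treat N differently under implication.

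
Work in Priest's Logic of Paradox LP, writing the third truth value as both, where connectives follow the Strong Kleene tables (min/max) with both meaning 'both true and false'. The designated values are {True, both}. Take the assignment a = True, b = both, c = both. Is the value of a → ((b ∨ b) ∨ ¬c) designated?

Yes

b ∨ b = both ∨ both = both
¬c = ¬both = both
(b ∨ b) ∨ ¬c = both ∨ both = both
a → ((b ∨ b) ∨ ¬c) = True → both = both  [¬True ∨ both]
both ∈ {True, both}.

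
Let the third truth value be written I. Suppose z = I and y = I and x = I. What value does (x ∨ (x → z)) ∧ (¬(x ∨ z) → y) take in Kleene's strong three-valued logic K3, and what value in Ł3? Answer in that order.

In Kleene's strong three-valued logic K3: x → z = I → I = I  [¬I ∨ I]
x ∨ (x → z) = I ∨ I = I
x ∨ z = I ∨ I = I
¬(x ∨ z) = ¬I = I
¬(x ∨ z) → y = I → I = I
(x ∨ (x → z)) ∧ (¬(x ∨ z) → y) = I ∧ I = I
In Ł3: x → z = I → I = ⊤
x ∨ (x → z) = I ∨ ⊤ = ⊤
x ∨ z = I ∨ I = I
¬(x ∨ z) = ¬I = I
¬(x ∨ z) → y = I → I = ⊤
(x ∨ (x → z)) ∧ (¬(x ∨ z) → y) = ⊤ ∧ ⊤ = ⊤
They differ because Kleene's strong three-valued logic K3 and Ł3 treat I differently under implication.

I; ⊤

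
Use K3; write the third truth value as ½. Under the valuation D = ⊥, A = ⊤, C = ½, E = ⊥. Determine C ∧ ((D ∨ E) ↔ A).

⊥

D ∨ E = ⊥ ∨ ⊥ = ⊥
(D ∨ E) ↔ A = ⊥ ↔ ⊤ = ⊥
C ∧ ((D ∨ E) ↔ A) = ½ ∧ ⊥ = ⊥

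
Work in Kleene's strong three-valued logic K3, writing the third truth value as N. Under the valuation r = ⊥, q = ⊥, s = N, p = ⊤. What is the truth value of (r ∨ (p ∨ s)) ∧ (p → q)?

p ∨ s = ⊤ ∨ N = ⊤
r ∨ (p ∨ s) = ⊥ ∨ ⊤ = ⊤
p → q = ⊤ → ⊥ = ⊥
(r ∨ (p ∨ s)) ∧ (p → q) = ⊤ ∧ ⊥ = ⊥

⊥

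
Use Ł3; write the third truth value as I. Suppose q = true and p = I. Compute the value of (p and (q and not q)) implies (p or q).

not q = not true = false
q and not q = true and false = false
p and (q and not q) = I and false = false
p or q = I or true = true
(p and (q and not q)) implies (p or q) = false implies true = true

true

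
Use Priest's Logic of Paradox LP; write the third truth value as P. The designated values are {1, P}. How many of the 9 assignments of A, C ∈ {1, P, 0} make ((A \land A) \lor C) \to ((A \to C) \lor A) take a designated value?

9

Of the 9 assignments, 9 give a value in {1, P}.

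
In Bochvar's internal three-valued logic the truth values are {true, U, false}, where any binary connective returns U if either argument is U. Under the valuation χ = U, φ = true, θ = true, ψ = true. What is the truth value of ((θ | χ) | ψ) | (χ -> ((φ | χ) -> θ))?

θ | χ = true | U = U
(θ | χ) | ψ = U | true = U
φ | χ = true | U = U
(φ | χ) -> θ = U -> true = U  [any arg is the third value ⇒ result is the third value]
χ -> ((φ | χ) -> θ) = U -> U = U
((θ | χ) | ψ) | (χ -> ((φ | χ) -> θ)) = U | U = U

U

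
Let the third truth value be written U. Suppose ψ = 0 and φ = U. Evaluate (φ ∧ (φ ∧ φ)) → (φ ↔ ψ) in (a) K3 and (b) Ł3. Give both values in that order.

In K3: φ ∧ φ = U ∧ U = U
φ ∧ (φ ∧ φ) = U ∧ U = U
φ ↔ ψ = U ↔ 0 = U
(φ ∧ (φ ∧ φ)) → (φ ↔ ψ) = U → U = U  [¬U ∨ U]
In Ł3: φ ∧ φ = U ∧ U = U
φ ∧ (φ ∧ φ) = U ∧ U = U
φ ↔ ψ = U ↔ 0 = U
(φ ∧ (φ ∧ φ)) → (φ ↔ ψ) = U → U = 1
They differ because K3 and Ł3 treat U differently under implication.

U; 1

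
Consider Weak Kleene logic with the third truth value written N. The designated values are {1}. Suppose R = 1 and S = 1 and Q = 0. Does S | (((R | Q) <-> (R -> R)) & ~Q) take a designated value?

R | Q = 1 | 0 = 1
R -> R = 1 -> 1 = 1
(R | Q) <-> (R -> R) = 1 <-> 1 = 1
~Q = ~0 = 1
((R | Q) <-> (R -> R)) & ~Q = 1 & 1 = 1
S | (((R | Q) <-> (R -> R)) & ~Q) = 1 | 1 = 1
1 ∈ {1}.

Yes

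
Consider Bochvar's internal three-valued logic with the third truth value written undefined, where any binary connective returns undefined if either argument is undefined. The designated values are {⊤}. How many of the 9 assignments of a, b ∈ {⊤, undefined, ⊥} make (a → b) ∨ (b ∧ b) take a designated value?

3

Designated under: (a=⊤, b=⊤); (a=⊥, b=⊤); (a=⊥, b=⊥).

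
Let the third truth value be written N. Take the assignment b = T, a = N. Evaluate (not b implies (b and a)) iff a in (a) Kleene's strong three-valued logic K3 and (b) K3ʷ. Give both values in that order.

N; N

In Kleene's strong three-valued logic K3: not b = not T = F
b and a = T and N = N
not b implies (b and a) = F implies N = T
(not b implies (b and a)) iff a = T iff N = N
In K3ʷ: not b = not T = F
b and a = T and N = N
not b implies (b and a) = F implies N = N  [any arg is the third value ⇒ result is the third value]
(not b implies (b and a)) iff a = N iff N = N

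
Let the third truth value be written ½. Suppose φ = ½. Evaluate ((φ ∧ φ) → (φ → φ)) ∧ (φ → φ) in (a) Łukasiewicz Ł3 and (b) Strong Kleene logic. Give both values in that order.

In Łukasiewicz Ł3: φ ∧ φ = ½ ∧ ½ = ½
φ → φ = ½ → ½ = true
(φ ∧ φ) → (φ → φ) = ½ → true = true
φ → φ = ½ → ½ = true
((φ ∧ φ) → (φ → φ)) ∧ (φ → φ) = true ∧ true = true
In Strong Kleene logic: φ ∧ φ = ½ ∧ ½ = ½
φ → φ = ½ → ½ = ½  [¬½ ∨ ½]
(φ ∧ φ) → (φ → φ) = ½ → ½ = ½
φ → φ = ½ → ½ = ½
((φ ∧ φ) → (φ → φ)) ∧ (φ → φ) = ½ ∧ ½ = ½
They differ because Łukasiewicz Ł3 and Strong Kleene logic treat ½ differently under implication.

true; ½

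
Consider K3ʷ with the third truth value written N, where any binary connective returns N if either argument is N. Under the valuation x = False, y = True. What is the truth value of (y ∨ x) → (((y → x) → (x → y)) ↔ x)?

y ∨ x = True ∨ False = True
y → x = True → False = False
x → y = False → True = True
(y → x) → (x → y) = False → True = True
((y → x) → (x → y)) ↔ x = True ↔ False = False
(y ∨ x) → (((y → x) → (x → y)) ↔ x) = True → False = False

False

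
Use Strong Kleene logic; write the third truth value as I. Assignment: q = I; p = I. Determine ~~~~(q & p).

q & p = I & I = I
~(q & p) = ~I = I
~~(q & p) = ~I = I
~~~(q & p) = ~I = I
~~~~(q & p) = ~I = I

I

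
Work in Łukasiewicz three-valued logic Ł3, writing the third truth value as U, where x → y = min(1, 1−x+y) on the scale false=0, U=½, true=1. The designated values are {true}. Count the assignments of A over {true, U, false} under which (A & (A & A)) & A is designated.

A=true: true ✓
A=U: U ·
A=false: false ·

1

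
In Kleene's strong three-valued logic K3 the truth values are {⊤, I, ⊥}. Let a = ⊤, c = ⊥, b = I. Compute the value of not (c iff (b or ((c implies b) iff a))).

c implies b = ⊥ implies I = ⊤
(c implies b) iff a = ⊤ iff ⊤ = ⊤
b or ((c implies b) iff a) = I or ⊤ = ⊤
c iff (b or ((c implies b) iff a)) = ⊥ iff ⊤ = ⊥
not (c iff (b or ((c implies b) iff a))) = not ⊥ = ⊤

⊤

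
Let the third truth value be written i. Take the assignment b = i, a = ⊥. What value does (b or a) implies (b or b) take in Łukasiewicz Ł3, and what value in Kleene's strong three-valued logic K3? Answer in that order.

In Łukasiewicz Ł3: b or a = i or ⊥ = i
b or b = i or i = i
(b or a) implies (b or b) = i implies i = ⊤
In Kleene's strong three-valued logic K3: b or a = i or ⊥ = i
b or b = i or i = i
(b or a) implies (b or b) = i implies i = i  [not i or i]
They differ because Łukasiewicz Ł3 and Kleene's strong three-valued logic K3 treat i differently under implication.

⊤; i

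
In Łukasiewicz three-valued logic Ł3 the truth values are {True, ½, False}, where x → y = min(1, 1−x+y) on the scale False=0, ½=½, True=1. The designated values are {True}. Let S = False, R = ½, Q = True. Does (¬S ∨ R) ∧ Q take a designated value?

Yes

¬S = ¬False = True
¬S ∨ R = True ∨ ½ = True
(¬S ∨ R) ∧ Q = True ∧ True = True
True ∈ {True}.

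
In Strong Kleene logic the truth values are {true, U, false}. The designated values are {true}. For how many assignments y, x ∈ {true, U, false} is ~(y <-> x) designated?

Designated under: (y=true, x=false); (y=false, x=true).

2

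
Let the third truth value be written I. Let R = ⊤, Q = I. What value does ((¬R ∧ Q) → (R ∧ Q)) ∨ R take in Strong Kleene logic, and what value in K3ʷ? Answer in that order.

In Strong Kleene logic: ¬R = ¬⊤ = ⊥
¬R ∧ Q = ⊥ ∧ I = ⊥
R ∧ Q = ⊤ ∧ I = I
(¬R ∧ Q) → (R ∧ Q) = ⊥ → I = ⊤  [¬⊥ ∨ I]
((¬R ∧ Q) → (R ∧ Q)) ∨ R = ⊤ ∨ ⊤ = ⊤
In K3ʷ: ¬R = ¬⊤ = ⊥
¬R ∧ Q = ⊥ ∧ I = I
R ∧ Q = ⊤ ∧ I = I
(¬R ∧ Q) → (R ∧ Q) = I → I = I  [any arg is the third value ⇒ result is the third value]
((¬R ∧ Q) → (R ∧ Q)) ∨ R = I ∨ ⊤ = I
They differ because Strong Kleene logic and K3ʷ treat I differently under the binary connectives.

⊤; I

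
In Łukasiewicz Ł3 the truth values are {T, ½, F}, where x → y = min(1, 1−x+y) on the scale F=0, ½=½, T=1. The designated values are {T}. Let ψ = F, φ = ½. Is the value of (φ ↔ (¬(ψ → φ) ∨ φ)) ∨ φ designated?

ψ → φ = F → ½ = T  [min(1, 1−0+½)]
¬(ψ → φ) = ¬T = F
¬(ψ → φ) ∨ φ = F ∨ ½ = ½
φ ↔ (¬(ψ → φ) ∨ φ) = ½ ↔ ½ = T
(φ ↔ (¬(ψ → φ) ∨ φ)) ∨ φ = T ∨ ½ = T
T ∈ {T}.

Yes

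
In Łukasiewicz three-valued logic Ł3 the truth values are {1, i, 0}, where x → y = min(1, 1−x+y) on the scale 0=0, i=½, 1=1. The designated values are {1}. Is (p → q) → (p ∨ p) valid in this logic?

No

Countermodel: p=i, q=1 gives i, which is not designated.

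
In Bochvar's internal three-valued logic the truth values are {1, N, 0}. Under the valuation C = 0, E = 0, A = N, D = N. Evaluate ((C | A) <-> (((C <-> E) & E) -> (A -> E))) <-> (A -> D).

N

C | A = 0 | N = N
C <-> E = 0 <-> 0 = 1
(C <-> E) & E = 1 & 0 = 0
A -> E = N -> 0 = N
((C <-> E) & E) -> (A -> E) = 0 -> N = N
(C | A) <-> (((C <-> E) & E) -> (A -> E)) = N <-> N = N
A -> D = N -> N = N
((C | A) <-> (((C <-> E) & E) -> (A -> E))) <-> (A -> D) = N <-> N = N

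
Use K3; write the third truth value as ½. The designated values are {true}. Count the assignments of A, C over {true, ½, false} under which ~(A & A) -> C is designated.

Of the 9 assignments, 5 give a value in {true}.

5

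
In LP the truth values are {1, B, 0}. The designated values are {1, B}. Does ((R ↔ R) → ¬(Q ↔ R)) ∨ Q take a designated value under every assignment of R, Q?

No

Countermodel: R=0, Q=0 gives 0, which is not designated.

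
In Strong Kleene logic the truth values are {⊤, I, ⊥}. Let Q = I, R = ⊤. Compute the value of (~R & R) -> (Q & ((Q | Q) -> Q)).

⊤

~R = ~⊤ = ⊥
~R & R = ⊥ & ⊤ = ⊥
Q | Q = I | I = I
(Q | Q) -> Q = I -> I = I  [~I | I]
Q & ((Q | Q) -> Q) = I & I = I
(~R & R) -> (Q & ((Q | Q) -> Q)) = ⊥ -> I = ⊤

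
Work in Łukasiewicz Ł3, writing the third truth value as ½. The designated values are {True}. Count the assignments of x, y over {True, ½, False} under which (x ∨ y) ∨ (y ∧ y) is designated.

5

Of the 9 assignments, 5 give a value in {True}.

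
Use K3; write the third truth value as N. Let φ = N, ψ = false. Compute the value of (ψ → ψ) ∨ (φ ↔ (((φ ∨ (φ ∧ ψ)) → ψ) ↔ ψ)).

ψ → ψ = false → false = true
φ ∧ ψ = N ∧ false = false
φ ∨ (φ ∧ ψ) = N ∨ false = N
(φ ∨ (φ ∧ ψ)) → ψ = N → false = N  [¬N ∨ false]
((φ ∨ (φ ∧ ψ)) → ψ) ↔ ψ = N ↔ false = N
φ ↔ (((φ ∨ (φ ∧ ψ)) → ψ) ↔ ψ) = N ↔ N = N
(ψ → ψ) ∨ (φ ↔ (((φ ∨ (φ ∧ ψ)) → ψ) ↔ ψ)) = true ∨ N = true

true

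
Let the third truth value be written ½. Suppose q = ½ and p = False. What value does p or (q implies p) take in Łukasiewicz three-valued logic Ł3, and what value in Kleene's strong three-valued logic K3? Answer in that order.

½; ½

In Łukasiewicz three-valued logic Ł3: q implies p = ½ implies False = ½
p or (q implies p) = False or ½ = ½
In Kleene's strong three-valued logic K3: q implies p = ½ implies False = ½  [not ½ or False]
p or (q implies p) = False or ½ = ½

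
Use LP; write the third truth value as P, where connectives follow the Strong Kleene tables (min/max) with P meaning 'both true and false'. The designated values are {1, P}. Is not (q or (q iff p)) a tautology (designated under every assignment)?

Countermodel: q=1, p=1 gives 0, which is not designated.

No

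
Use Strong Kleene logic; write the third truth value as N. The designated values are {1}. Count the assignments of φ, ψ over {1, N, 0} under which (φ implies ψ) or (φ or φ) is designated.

7

Of the 9 assignments, 7 give a value in {1}.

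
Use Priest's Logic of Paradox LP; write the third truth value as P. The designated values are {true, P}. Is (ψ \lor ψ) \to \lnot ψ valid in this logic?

No

Countermodel: ψ=true gives false, which is not designated.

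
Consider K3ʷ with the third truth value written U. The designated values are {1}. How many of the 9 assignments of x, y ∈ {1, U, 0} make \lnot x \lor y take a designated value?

Designated under: (x=1, y=1); (x=0, y=1); (x=0, y=0).

3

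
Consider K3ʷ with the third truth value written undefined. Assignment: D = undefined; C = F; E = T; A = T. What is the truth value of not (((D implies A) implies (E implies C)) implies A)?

D implies A = undefined implies T = undefined  [any arg is the third value ⇒ result is the third value]
E implies C = T implies F = F
(D implies A) implies (E implies C) = undefined implies F = undefined
((D implies A) implies (E implies C)) implies A = undefined implies T = undefined
not (((D implies A) implies (E implies C)) implies A) = not undefined = undefined

undefined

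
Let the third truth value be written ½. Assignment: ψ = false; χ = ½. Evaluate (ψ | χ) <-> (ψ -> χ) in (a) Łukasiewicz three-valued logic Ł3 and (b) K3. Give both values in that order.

½; ½

In Łukasiewicz three-valued logic Ł3: ψ | χ = false | ½ = ½
ψ -> χ = false -> ½ = true
(ψ | χ) <-> (ψ -> χ) = ½ <-> true = ½
In K3: ψ | χ = false | ½ = ½
ψ -> χ = false -> ½ = true  [~false | ½]
(ψ | χ) <-> (ψ -> χ) = ½ <-> true = ½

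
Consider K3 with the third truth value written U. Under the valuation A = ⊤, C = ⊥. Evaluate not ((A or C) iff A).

A or C = ⊤ or ⊥ = ⊤
(A or C) iff A = ⊤ iff ⊤ = ⊤
not ((A or C) iff A) = not ⊤ = ⊥

⊥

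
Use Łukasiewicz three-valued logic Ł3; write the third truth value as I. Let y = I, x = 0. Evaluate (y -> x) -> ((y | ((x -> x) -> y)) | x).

y -> x = I -> 0 = I
x -> x = 0 -> 0 = 1
(x -> x) -> y = 1 -> I = I
y | ((x -> x) -> y) = I | I = I
(y | ((x -> x) -> y)) | x = I | 0 = I
(y -> x) -> ((y | ((x -> x) -> y)) | x) = I -> I = 1

1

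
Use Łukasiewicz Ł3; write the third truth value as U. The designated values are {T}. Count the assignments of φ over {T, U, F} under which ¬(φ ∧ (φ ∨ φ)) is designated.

1

φ=T: F ·
φ=U: U ·
φ=F: T ✓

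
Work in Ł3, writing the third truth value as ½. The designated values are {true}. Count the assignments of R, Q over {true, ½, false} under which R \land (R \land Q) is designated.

Designated under: (R=true, Q=true).

1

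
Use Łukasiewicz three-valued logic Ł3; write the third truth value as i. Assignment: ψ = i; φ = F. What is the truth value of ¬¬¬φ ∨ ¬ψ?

¬φ = ¬F = T
¬¬φ = ¬T = F
¬¬¬φ = ¬F = T
¬ψ = ¬i = i
¬¬¬φ ∨ ¬ψ = T ∨ i = T

T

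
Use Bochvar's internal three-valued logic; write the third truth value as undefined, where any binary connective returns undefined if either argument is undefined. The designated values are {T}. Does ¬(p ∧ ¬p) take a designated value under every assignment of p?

Countermodel: p=undefined gives undefined, which is not designated.

No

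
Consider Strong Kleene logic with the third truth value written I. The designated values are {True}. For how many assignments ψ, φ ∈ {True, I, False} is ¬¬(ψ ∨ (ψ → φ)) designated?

7

Of the 9 assignments, 7 give a value in {True}.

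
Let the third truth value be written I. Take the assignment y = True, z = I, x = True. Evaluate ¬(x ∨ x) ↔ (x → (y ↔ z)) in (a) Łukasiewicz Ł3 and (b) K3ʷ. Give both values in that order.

I; I

In Łukasiewicz Ł3: x ∨ x = True ∨ True = True
¬(x ∨ x) = ¬True = False
y ↔ z = True ↔ I = I  [1 − |1−½|]
x → (y ↔ z) = True → I = I
¬(x ∨ x) ↔ (x → (y ↔ z)) = False ↔ I = I
In K3ʷ: x ∨ x = True ∨ True = True
¬(x ∨ x) = ¬True = False
y ↔ z = True ↔ I = I
x → (y ↔ z) = True → I = I  [any arg is the third value ⇒ result is the third value]
¬(x ∨ x) ↔ (x → (y ↔ z)) = False ↔ I = I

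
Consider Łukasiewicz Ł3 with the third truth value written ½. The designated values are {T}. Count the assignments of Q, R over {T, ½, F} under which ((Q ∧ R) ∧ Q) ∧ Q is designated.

1

Designated under: (Q=T, R=T).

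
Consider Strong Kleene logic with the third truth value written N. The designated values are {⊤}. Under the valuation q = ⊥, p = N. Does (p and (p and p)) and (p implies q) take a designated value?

p and p = N and N = N
p and (p and p) = N and N = N
p implies q = N implies ⊥ = N
(p and (p and p)) and (p implies q) = N and N = N
N ∉ {⊤}.

No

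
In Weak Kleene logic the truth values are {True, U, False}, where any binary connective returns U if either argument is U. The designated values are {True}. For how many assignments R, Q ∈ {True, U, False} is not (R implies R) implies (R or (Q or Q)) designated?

Designated under: (R=True, Q=True); (R=True, Q=False); (R=False, Q=True); (R=False, Q=False).

4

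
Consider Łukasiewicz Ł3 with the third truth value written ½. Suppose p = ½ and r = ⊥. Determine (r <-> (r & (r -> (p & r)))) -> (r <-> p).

p & r = ½ & ⊥ = ⊥
r -> (p & r) = ⊥ -> ⊥ = ⊤
r & (r -> (p & r)) = ⊥ & ⊤ = ⊥
r <-> (r & (r -> (p & r))) = ⊥ <-> ⊥ = ⊤
r <-> p = ⊥ <-> ½ = ½  [1 − |0−½|]
(r <-> (r & (r -> (p & r)))) -> (r <-> p) = ⊤ -> ½ = ½

½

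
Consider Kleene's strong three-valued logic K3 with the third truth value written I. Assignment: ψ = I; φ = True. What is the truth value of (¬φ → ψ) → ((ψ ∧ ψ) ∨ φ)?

¬φ = ¬True = False
¬φ → ψ = False → I = True
ψ ∧ ψ = I ∧ I = I
(ψ ∧ ψ) ∨ φ = I ∨ True = True
(¬φ → ψ) → ((ψ ∧ ψ) ∨ φ) = True → True = True

True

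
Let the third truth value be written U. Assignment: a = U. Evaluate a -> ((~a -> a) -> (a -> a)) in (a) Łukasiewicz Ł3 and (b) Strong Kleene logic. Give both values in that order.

In Łukasiewicz Ł3: ~a = ~U = U
~a -> a = U -> U = ⊤  [min(1, 1−½+½)]
a -> a = U -> U = ⊤
(~a -> a) -> (a -> a) = ⊤ -> ⊤ = ⊤
a -> ((~a -> a) -> (a -> a)) = U -> ⊤ = ⊤
In Strong Kleene logic: ~a = ~U = U
~a -> a = U -> U = U  [~U | U]
a -> a = U -> U = U
(~a -> a) -> (a -> a) = U -> U = U
a -> ((~a -> a) -> (a -> a)) = U -> U = U
They differ because Łukasiewicz Ł3 and Strong Kleene logic treat U differently under implication.

⊤; U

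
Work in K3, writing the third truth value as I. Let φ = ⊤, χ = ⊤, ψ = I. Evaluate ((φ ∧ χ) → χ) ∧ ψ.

I

φ ∧ χ = ⊤ ∧ ⊤ = ⊤
(φ ∧ χ) → χ = ⊤ → ⊤ = ⊤
((φ ∧ χ) → χ) ∧ ψ = ⊤ ∧ I = I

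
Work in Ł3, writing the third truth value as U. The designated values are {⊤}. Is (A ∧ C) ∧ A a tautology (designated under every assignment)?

No

Countermodel: A=⊤, C=U gives U, which is not designated.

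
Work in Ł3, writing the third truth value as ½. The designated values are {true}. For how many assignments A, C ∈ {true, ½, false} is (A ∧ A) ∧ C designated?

1

Designated under: (A=true, C=true).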